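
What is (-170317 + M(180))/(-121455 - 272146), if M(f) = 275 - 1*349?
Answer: 771/1781 ≈ 0.43290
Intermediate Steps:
M(f) = -74 (M(f) = 275 - 349 = -74)
(-170317 + M(180))/(-121455 - 272146) = (-170317 - 74)/(-121455 - 272146) = -170391/(-393601) = -170391*(-1/393601) = 771/1781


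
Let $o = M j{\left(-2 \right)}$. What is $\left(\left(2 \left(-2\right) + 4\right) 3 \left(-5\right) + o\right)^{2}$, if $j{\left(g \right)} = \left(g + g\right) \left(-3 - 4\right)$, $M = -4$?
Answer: $12544$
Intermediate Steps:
$j{\left(g \right)} = - 14 g$ ($j{\left(g \right)} = 2 g \left(-7\right) = - 14 g$)
$o = -112$ ($o = - 4 \left(\left(-14\right) \left(-2\right)\right) = \left(-4\right) 28 = -112$)
$\left(\left(2 \left(-2\right) + 4\right) 3 \left(-5\right) + o\right)^{2} = \left(\left(2 \left(-2\right) + 4\right) 3 \left(-5\right) - 112\right)^{2} = \left(\left(-4 + 4\right) 3 \left(-5\right) - 112\right)^{2} = \left(0 \cdot 3 \left(-5\right) - 112\right)^{2} = \left(0 \left(-5\right) - 112\right)^{2} = \left(0 - 112\right)^{2} = \left(-112\right)^{2} = 12544$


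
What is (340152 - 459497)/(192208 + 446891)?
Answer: -119345/639099 ≈ -0.18674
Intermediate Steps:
(340152 - 459497)/(192208 + 446891) = -119345/639099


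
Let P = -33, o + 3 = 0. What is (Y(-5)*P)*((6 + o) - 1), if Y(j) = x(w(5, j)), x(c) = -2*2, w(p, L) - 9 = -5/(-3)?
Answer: 264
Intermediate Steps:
o = -3 (o = -3 + 0 = -3)
w(p, L) = 32/3 (w(p, L) = 9 - 5/(-3) = 9 - 5*(-⅓) = 9 + 5/3 = 32/3)
x(c) = -4
Y(j) = -4
(Y(-5)*P)*((6 + o) - 1) = (-4*(-33))*((6 - 3) - 1) = 132*(3 - 1) = 132*2 = 264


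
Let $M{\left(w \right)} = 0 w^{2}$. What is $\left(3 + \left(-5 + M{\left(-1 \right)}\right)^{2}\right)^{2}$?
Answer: $784$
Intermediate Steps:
$M{\left(w \right)} = 0$
$\left(3 + \left(-5 + M{\left(-1 \right)}\right)^{2}\right)^{2} = \left(3 + \left(-5 + 0\right)^{2}\right)^{2} = \left(3 + \left(-5\right)^{2}\right)^{2} = \left(3 + 25\right)^{2} = 28^{2} = 784$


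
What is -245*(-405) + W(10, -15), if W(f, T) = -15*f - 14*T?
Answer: 99285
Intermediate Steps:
-245*(-405) + W(10, -15) = -245*(-405) + (-15*10 - 14*(-15)) = 99225 + (-150 + 210) = 99225 + 60 = 99285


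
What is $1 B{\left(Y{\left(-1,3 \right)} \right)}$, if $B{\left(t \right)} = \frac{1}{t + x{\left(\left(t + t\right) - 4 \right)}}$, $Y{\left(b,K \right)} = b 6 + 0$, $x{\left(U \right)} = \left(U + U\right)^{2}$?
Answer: $\frac{1}{1018} \approx 0.00098232$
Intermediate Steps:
$x{\left(U \right)} = 4 U^{2}$ ($x{\left(U \right)} = \left(2 U\right)^{2} = 4 U^{2}$)
$Y{\left(b,K \right)} = 6 b$ ($Y{\left(b,K \right)} = 6 b + 0 = 6 b$)
$B{\left(t \right)} = \frac{1}{t + 4 \left(-4 + 2 t\right)^{2}}$ ($B{\left(t \right)} = \frac{1}{t + 4 \left(\left(t + t\right) - 4\right)^{2}} = \frac{1}{t + 4 \left(2 t - 4\right)^{2}} = \frac{1}{t + 4 \left(-4 + 2 t\right)^{2}}$)
$1 B{\left(Y{\left(-1,3 \right)} \right)} = 1 \frac{1}{6 \left(-1\right) + 16 \left(-2 + 6 \left(-1\right)\right)^{2}} = 1 \frac{1}{-6 + 16 \left(-2 - 6\right)^{2}} = 1 \frac{1}{-6 + 16 \left(-8\right)^{2}} = 1 \frac{1}{-6 + 16 \cdot 64} = 1 \frac{1}{-6 + 1024} = 1 \cdot \frac{1}{1018} = \frac{1}{1018}$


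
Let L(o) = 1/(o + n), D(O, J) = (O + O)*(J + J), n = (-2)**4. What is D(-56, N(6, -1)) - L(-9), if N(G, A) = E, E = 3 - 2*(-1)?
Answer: -7841/7 ≈ -1120.1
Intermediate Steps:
n = 16
E = 5 (E = 3 + 2 = 5)
N(G, A) = 5
D(O, J) = 4*J*O (D(O, J) = (2*O)*(2*J) = 4*J*O)
L(o) = 1/(16 + o) (L(o) = 1/(o + 16) = 1/(16 + o))
D(-56, N(6, -1)) - L(-9) = 4*5*(-56) - 1/(16 - 9) = -1120 - 1/7 = -7841/7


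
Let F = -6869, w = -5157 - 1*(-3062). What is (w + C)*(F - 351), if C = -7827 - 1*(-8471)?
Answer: 10476220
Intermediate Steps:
w = -2095 (w = -5157 + 3062 = -2095)
C = 644 (C = -7827 + 8471 = 644)
(w + C)*(F - 351) = (-2095 + 644)*(-6869 - 351) = -1451*(-7220) = 10476220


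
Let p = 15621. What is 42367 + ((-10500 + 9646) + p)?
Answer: 57134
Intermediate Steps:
42367 + ((-10500 + 9646) + p) = 42367 + ((-10500 + 9646) + 15621) = 42367 + (-854 + 15621) = 42367 + 14767 = 57134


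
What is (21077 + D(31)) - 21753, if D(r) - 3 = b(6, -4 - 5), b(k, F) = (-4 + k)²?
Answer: -669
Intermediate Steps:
D(r) = 7 (D(r) = 3 + (-4 + 6)² = 3 + 2² = 3 + 4 = 7)
(21077 + D(31)) - 21753 = (21077 + 7) - 21753 = 21084 - 21753 = -669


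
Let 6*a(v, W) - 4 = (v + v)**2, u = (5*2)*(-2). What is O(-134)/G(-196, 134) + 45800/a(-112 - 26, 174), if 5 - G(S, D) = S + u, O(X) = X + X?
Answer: 155056/64753 ≈ 2.3946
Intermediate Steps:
u = -20 (u = 10*(-2) = -20)
O(X) = 2*X
G(S, D) = 25 - S (G(S, D) = 5 - (S - 20) = 5 - (-20 + S) = 5 + (20 - S) = 25 - S)
a(v, W) = 2/3 + 2*v**2/3 (a(v, W) = 2/3 + (v + v)**2/6 = 2/3 + (2*v)**2/6 = 2/3 + (4*v**2)/6 = 2/3 + 2*v**2/3)
O(-134)/G(-196, 134) + 45800/a(-112 - 26, 174) = (2*(-134))/(25 - 1*(-196)) + 45800/(2/3 + 2*(-112 - 26)**2/3) = -268/(25 + 196) + 45800/(2/3 + (2/3)*(-138)**2) = -268/221 + 45800/(2/3 + (2/3)*19044) = -268*1/221 + 45800/(2/3 + 12696) = -268/221 + 45800/(38090/3) = -268/221 + 45800*(3/38090) = -268/221 + 13740/3809 = 155056/64753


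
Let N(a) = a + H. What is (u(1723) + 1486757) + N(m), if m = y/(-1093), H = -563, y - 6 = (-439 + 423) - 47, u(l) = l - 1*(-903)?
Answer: 1627280317/1093 ≈ 1.4888e+6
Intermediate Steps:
u(l) = 903 + l (u(l) = l + 903 = 903 + l)
y = -57 (y = 6 + ((-439 + 423) - 47) = 6 + (-16 - 47) = 6 - 63 = -57)
m = 57/1093 (m = -57/(-1093) = -57*(-1/1093) = 57/1093 ≈ 0.052150)
N(a) = -563 + a (N(a) = a - 563 = -563 + a)
(u(1723) + 1486757) + N(m) = ((903 + 1723) + 1486757) + (-563 + 57/1093) = (2626 + 1486757) - 615302/1093 = 1489383 - 615302/1093 = 1627280317/1093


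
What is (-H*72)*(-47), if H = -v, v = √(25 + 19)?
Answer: -6768*√11 ≈ -22447.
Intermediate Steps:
v = 2*√11 (v = √44 = 2*√11 ≈ 6.6332)
H = -2*√11 ≈ -6.6332
(-H*72)*(-47) = (-(-2)*√11*72)*(-47) = ((2*√11)*72)*(-47) = (144*√11)*(-47) = -6768*√11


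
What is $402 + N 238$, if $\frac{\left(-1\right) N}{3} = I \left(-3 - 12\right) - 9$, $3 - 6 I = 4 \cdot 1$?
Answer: $5043$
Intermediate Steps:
$I = - \frac{1}{6}$ ($I = \frac{1}{2} - \frac{4 \cdot 1}{6} = \frac{1}{2} - \frac{2}{3} = - \frac{1}{6} \approx -0.16667$)
$N = \frac{39}{2}$ ($N = - 3 \left(- \frac{-3 - 12}{6} - 9\right) = - 3 \left(\left(- \frac{1}{6}\right) \left(-15\right) - 9\right) = - 3 \left(\frac{5}{2} - 9\right) = \left(-3\right) \left(- \frac{13}{2}\right) = \frac{39}{2} \approx 19.5$)
$402 + N 238 = 402 + \frac{39}{2} \cdot 238 = 402 + 4641 = 5043$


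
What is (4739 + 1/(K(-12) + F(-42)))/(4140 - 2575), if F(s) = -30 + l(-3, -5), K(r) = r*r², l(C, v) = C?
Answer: 8345378/2755965 ≈ 3.0281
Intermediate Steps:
K(r) = r³
F(s) = -33 (F(s) = -30 - 3 = -33)
(4739 + 1/(K(-12) + F(-42)))/(4140 - 2575) = (4739 + 1/((-12)³ - 33))/(4140 - 2575) = (4739 + 1/(-1728 - 33))/1565 = (4739 + 1/(-1761))*(1/1565) = (4739 - 1/1761)*(1/1565) = (8345378/1761)*(1/1565) = 8345378/2755965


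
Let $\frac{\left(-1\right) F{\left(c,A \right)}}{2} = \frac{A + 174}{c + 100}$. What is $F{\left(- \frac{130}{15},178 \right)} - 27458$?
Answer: $- \frac{3762802}{137} \approx -27466.0$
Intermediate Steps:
$F{\left(c,A \right)} = - \frac{2 \left(174 + A\right)}{100 + c}$ ($F{\left(c,A \right)} = - 2 \frac{A + 174}{c + 100} = - 2 \frac{174 + A}{100 + c} = - \frac{2 \left(174 + A\right)}{100 + c}$)
$F{\left(- \frac{130}{15},178 \right)} - 27458 = \frac{2 \left(-174 - 178\right)}{100 - \frac{130}{15}} - 27458 = \frac{2 \left(-174 - 178\right)}{100 - \frac{26}{3}} - 27458 = 2 \frac{1}{100 - \frac{26}{3}} \left(-352\right) - 27458 = 2 \frac{1}{\frac{274}{3}} \left(-352\right) - 27458 = 2 \cdot \frac{3}{274} \left(-352\right) - 27458 = - \frac{1056}{137} - 27458 = - \frac{3762802}{137}$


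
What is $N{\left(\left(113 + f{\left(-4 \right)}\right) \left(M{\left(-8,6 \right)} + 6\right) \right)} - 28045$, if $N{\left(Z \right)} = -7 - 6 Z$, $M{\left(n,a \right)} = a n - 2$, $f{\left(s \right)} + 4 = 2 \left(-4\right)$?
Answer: $-1388$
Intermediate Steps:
$f{\left(s \right)} = -12$ ($f{\left(s \right)} = -4 + 2 \left(-4\right) = -4 - 8 = -12$)
$M{\left(n,a \right)} = -2 + a n$
$N{\left(\left(113 + f{\left(-4 \right)}\right) \left(M{\left(-8,6 \right)} + 6\right) \right)} - 28045 = \left(-7 - 6 \left(113 - 12\right) \left(\left(-2 + 6 \left(-8\right)\right) + 6\right)\right) - 28045 = \left(-7 - 6 \cdot 101 \left(\left(-2 - 48\right) + 6\right)\right) - 28045 = \left(-7 - 6 \cdot 101 \left(-50 + 6\right)\right) - 28045 = \left(-7 - 6 \cdot 101 \left(-44\right)\right) - 28045 = \left(-7 - -26664\right) - 28045 = \left(-7 + 26664\right) - 28045 = 26657 - 28045 = -1388$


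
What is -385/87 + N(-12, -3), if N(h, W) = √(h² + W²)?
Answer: -385/87 + 3*√17 ≈ 7.9440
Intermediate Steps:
N(h, W) = √(W² + h²)
-385/87 + N(-12, -3) = -385/87 + √((-3)² + (-12)²) = -385*1/87 + √(9 + 144) = -385/87 + √153 = -385/87 + 3*√17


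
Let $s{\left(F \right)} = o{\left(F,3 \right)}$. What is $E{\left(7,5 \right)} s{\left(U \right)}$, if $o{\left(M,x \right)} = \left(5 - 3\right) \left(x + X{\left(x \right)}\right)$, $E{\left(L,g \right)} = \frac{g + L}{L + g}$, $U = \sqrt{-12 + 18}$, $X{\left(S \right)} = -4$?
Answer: $-2$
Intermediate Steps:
$U = \sqrt{6} \approx 2.4495$
$E{\left(L,g \right)} = 1$ ($E{\left(L,g \right)} = \frac{L + g}{L + g} = 1$)
$o{\left(M,x \right)} = -8 + 2 x$ ($o{\left(M,x \right)} = \left(5 - 3\right) \left(x - 4\right) = 2 \left(-4 + x\right) = -8 + 2 x$)
$s{\left(F \right)} = -2$ ($s{\left(F \right)} = -8 + 2 \cdot 3 = -8 + 6 = -2$)
$E{\left(7,5 \right)} s{\left(U \right)} = 1 \left(-2\right) = -2$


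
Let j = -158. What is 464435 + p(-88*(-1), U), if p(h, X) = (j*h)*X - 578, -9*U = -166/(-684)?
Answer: 714452939/1539 ≈ 4.6423e+5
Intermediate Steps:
U = -83/3078 (U = -(-166)/(9*(-684)) = -(-166)*(-1)/(9*684) = -⅑*83/342 = -83/3078 ≈ -0.026966)
p(h, X) = -578 - 158*X*h (p(h, X) = (-158*h)*X - 578 = -158*X*h - 578 = -578 - 158*X*h)
464435 + p(-88*(-1), U) = 464435 + (-578 - 158*(-83/3078)*(-88*(-1))) = 464435 + (-578 - 158*(-83/3078)*88) = 464435 + (-578 + 577016/1539) = 464435 - 312526/1539 = 714452939/1539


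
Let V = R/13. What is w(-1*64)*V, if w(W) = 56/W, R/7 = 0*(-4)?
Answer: 0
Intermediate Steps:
R = 0 (R = 7*(0*(-4)) = 7*0 = 0)
V = 0 (V = 0/13 = 0*(1/13) = 0)
w(-1*64)*V = (56/((-1*64)))*0 = (56/(-64))*0 = (56*(-1/64))*0 = -7/8*0 = 0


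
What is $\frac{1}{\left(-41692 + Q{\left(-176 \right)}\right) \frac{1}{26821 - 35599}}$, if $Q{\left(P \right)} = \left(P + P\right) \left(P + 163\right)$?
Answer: $\frac{1463}{6186} \approx 0.2365$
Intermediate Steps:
$Q{\left(P \right)} = 2 P \left(163 + P\right)$
$\frac{1}{\left(-41692 + Q{\left(-176 \right)}\right) \frac{1}{26821 - 35599}} = \frac{1}{\left(-41692 + 2 \left(-176\right) \left(163 - 176\right)\right) \frac{1}{26821 - 35599}} = \frac{1}{\left(-41692 + 2 \left(-176\right) \left(-13\right)\right) \frac{1}{-8778}} = \frac{1}{\left(-41692 + 4576\right) \left(- \frac{1}{8778}\right)} = \frac{1}{\left(-37116\right) \left(- \frac{1}{8778}\right)} = \frac{1}{\frac{6186}{1463}} = \frac{1463}{6186}$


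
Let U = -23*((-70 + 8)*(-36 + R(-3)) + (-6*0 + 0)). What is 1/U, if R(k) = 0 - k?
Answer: -1/47058 ≈ -2.1250e-5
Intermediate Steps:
R(k) = -k
U = -47058 (U = -23*((-70 + 8)*(-36 - 1*(-3)) + (-6*0 + 0)) = -23*(-62*(-36 + 3) + (0 + 0)) = -23*(-62*(-33) + 0) = -23*(2046 + 0) = -23*2046 = -47058)
1/U = 1/(-47058) = -1/47058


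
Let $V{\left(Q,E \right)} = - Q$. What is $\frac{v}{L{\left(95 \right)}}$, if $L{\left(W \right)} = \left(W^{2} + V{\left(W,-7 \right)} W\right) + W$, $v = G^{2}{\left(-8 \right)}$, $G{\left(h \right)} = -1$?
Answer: $\frac{1}{95} \approx 0.010526$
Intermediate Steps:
$v = 1$ ($v = \left(-1\right)^{2} = 1$)
$L{\left(W \right)} = W$ ($L{\left(W \right)} = \left(W^{2} + - W W\right) + W = \left(W^{2} - W^{2}\right) + W = 0 + W = W$)
$\frac{v}{L{\left(95 \right)}} = 1 \cdot \frac{1}{95} = \frac{1}{95}$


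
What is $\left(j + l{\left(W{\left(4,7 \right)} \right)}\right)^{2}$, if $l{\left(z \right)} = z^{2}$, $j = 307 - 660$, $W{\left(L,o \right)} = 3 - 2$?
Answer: $123904$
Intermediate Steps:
$W{\left(L,o \right)} = 1$ ($W{\left(L,o \right)} = 3 - 2 = 1$)
$j = -353$ ($j = 307 - 660 = -353$)
$\left(j + l{\left(W{\left(4,7 \right)} \right)}\right)^{2} = \left(-353 + 1^{2}\right)^{2} = \left(-353 + 1\right)^{2} = \left(-352\right)^{2} = 123904$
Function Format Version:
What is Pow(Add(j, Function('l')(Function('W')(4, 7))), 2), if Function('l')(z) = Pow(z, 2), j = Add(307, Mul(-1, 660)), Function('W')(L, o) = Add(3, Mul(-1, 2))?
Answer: 123904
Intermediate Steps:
Function('W')(L, o) = 1 (Function('W')(L, o) = Add(3, -2) = 1)
j = -353 (j = Add(307, -660) = -353)
Pow(Add(j, Function('l')(Function('W')(4, 7))), 2) = Pow(Add(-353, Pow(1, 2)), 2) = Pow(Add(-353, 1), 2) = Pow(-352, 2) = 123904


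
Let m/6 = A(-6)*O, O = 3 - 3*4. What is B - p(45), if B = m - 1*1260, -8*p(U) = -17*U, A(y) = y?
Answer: -8253/8 ≈ -1031.6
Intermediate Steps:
p(U) = 17*U/8 (p(U) = -(-17)*U/8 = 17*U/8)
O = -9 (O = 3 - 12 = -9)
m = 324 (m = 6*(-6*(-9)) = 6*54 = 324)
B = -936 (B = 324 - 1*1260 = 324 - 1260 = -936)
B - p(45) = -936 - 17*45/8 = -936 - 1*765/8 = -936 - 765/8 = -8253/8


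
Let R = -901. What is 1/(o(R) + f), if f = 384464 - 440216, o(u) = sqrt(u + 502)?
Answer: -18584/1036095301 - I*sqrt(399)/3108285903 ≈ -1.7937e-5 - 6.4264e-9*I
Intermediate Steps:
o(u) = sqrt(502 + u)
f = -55752
1/(o(R) + f) = 1/(sqrt(502 - 901) - 55752) = 1/(sqrt(-399) - 55752) = 1/(I*sqrt(399) - 55752) = 1/(-55752 + I*sqrt(399))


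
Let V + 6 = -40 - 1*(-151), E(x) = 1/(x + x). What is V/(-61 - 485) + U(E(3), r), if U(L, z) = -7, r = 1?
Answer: -187/26 ≈ -7.1923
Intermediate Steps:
E(x) = 1/(2*x)
V = 105 (V = -6 + (-40 - 1*(-151)) = -6 + (-40 + 151) = -6 + 111 = 105)
V/(-61 - 485) + U(E(3), r) = 105/(-61 - 485) - 7 = 105/(-546) - 7 = -1/546*105 - 7 = -5/26 - 7 = -187/26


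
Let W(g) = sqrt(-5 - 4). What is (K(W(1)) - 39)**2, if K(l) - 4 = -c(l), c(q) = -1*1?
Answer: 1156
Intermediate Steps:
c(q) = -1
W(g) = 3*I (W(g) = sqrt(-9) = 3*I)
K(l) = 5 (K(l) = 4 - 1*(-1) = 4 + 1 = 5)
(K(W(1)) - 39)**2 = (5 - 39)**2 = (-34)**2 = 1156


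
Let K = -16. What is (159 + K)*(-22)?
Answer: -3146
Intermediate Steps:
(159 + K)*(-22) = (159 - 16)*(-22) = 143*(-22) = -3146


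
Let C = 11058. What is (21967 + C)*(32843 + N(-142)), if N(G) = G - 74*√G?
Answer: 1079950525 - 2443850*I*√142 ≈ 1.08e+9 - 2.9122e+7*I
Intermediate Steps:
(21967 + C)*(32843 + N(-142)) = (21967 + 11058)*(32843 + (-142 - 74*I*√142)) = 33025*(32843 + (-142 - 74*I*√142)) = 33025*(32701 - 74*I*√142) = 1079950525 - 2443850*I*√142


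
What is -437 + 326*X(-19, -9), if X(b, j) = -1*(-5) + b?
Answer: -5001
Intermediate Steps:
X(b, j) = 5 + b
-437 + 326*X(-19, -9) = -437 + 326*(5 - 19) = -437 + 326*(-14) = -437 - 4564 = -5001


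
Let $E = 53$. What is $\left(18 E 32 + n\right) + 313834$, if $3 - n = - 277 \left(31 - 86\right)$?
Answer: $329130$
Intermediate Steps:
$n = -15232$ ($n = 3 - - 277 \left(31 - 86\right) = 3 - \left(-277\right) \left(-55\right) = 3 - 15235 = -15232$)
$\left(18 E 32 + n\right) + 313834 = \left(18 \cdot 53 \cdot 32 - 15232\right) + 313834 = \left(954 \cdot 32 - 15232\right) + 313834 = \left(30528 - 15232\right) + 313834 = 15296 + 313834 = 329130$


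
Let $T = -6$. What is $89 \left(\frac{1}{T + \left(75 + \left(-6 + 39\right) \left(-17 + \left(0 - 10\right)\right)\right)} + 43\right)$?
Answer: $\frac{3145705}{822} \approx 3826.9$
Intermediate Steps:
$89 \left(\frac{1}{T + \left(75 + \left(-6 + 39\right) \left(-17 + \left(0 - 10\right)\right)\right)} + 43\right) = 89 \left(\frac{1}{-6 + \left(75 + \left(-6 + 39\right) \left(-17 + \left(0 - 10\right)\right)\right)} + 43\right) = 89 \left(\frac{1}{-6 + \left(75 + 33 \left(-17 - 10\right)\right)} + 43\right) = 89 \left(\frac{1}{-6 + \left(75 + 33 \left(-27\right)\right)} + 43\right) = 89 \left(\frac{1}{-6 + \left(75 - 891\right)} + 43\right) = 89 \left(\frac{1}{-6 - 816} + 43\right) = 89 \left(\frac{1}{-822} + 43\right) = 89 \left(- \frac{1}{822} + 43\right) = 89 \cdot \frac{35345}{822} = \frac{3145705}{822}$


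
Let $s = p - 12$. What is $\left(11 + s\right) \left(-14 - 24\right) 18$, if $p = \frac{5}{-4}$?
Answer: $1539$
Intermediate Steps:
$p = - \frac{5}{4}$ ($p = 5 \left(- \frac{1}{4}\right) = - \frac{5}{4} \approx -1.25$)
$s = - \frac{53}{4}$ ($s = - \frac{5}{4} - 12 = - \frac{53}{4} \approx -13.25$)
$\left(11 + s\right) \left(-14 - 24\right) 18 = \left(11 - \frac{53}{4}\right) \left(-14 - 24\right) 18 = \left(- \frac{9}{4}\right) \left(-38\right) 18 = \frac{171}{2} \cdot 18 = 1539$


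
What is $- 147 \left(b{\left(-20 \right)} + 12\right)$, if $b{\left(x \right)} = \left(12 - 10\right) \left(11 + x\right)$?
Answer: $882$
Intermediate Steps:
$b{\left(x \right)} = 22 + 2 x$ ($b{\left(x \right)} = 2 \left(11 + x\right) = 22 + 2 x$)
$- 147 \left(b{\left(-20 \right)} + 12\right) = - 147 \left(\left(22 + 2 \left(-20\right)\right) + 12\right) = - 147 \left(\left(22 - 40\right) + 12\right) = - 147 \left(-18 + 12\right) = \left(-147\right) \left(-6\right) = 882$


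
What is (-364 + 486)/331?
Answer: 122/331 ≈ 0.36858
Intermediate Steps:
(-364 + 486)/331 = (1/331)*122 = 122/331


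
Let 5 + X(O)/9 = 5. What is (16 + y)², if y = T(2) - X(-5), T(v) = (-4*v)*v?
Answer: 0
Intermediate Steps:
T(v) = -4*v²
X(O) = 0 (X(O) = -45 + 9*5 = -45 + 45 = 0)
y = -16 (y = -4*2² - 1*0 = -4*4 + 0 = -16 + 0 = -16)
(16 + y)² = (16 - 16)² = 0² = 0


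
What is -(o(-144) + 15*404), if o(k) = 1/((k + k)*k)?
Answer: -251320321/41472 ≈ -6060.0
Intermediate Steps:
o(k) = 1/(2*k**2) (o(k) = 1/(((2*k))*k) = (1/(2*k))/k = 1/(2*k**2))
-(o(-144) + 15*404) = -((1/2)/(-144)**2 + 15*404) = -((1/2)*(1/20736) + 6060) = -(1/41472 + 6060) = -1*251320321/41472 = -251320321/41472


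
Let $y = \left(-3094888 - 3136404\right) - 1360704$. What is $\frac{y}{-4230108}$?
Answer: $\frac{1897999}{1057527} \approx 1.7948$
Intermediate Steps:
$y = -7591996$ ($y = -6231292 - 1360704 = -7591996$)
$\frac{y}{-4230108} = - \frac{7591996}{-4230108} = \left(-7591996\right) \left(- \frac{1}{4230108}\right) = \frac{1897999}{1057527}$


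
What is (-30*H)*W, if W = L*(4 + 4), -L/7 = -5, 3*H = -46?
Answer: 128800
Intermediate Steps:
H = -46/3 (H = (1/3)*(-46) = -46/3 ≈ -15.333)
L = 35 (L = -7*(-5) = 35)
W = 280 (W = 35*(4 + 4) = 35*8 = 280)
(-30*H)*W = -30*(-46/3)*280 = 460*280 = 128800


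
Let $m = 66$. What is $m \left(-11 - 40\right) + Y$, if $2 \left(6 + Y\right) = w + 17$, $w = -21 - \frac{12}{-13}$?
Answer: $- \frac{43856}{13} \approx -3373.5$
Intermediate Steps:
$w = - \frac{261}{13}$ ($w = -21 - - \frac{12}{13} = -21 + \frac{12}{13} = - \frac{261}{13} \approx -20.077$)
$Y = - \frac{98}{13}$ ($Y = -6 + \frac{- \frac{261}{13} + 17}{2} = -6 + \frac{1}{2} \left(- \frac{40}{13}\right) = -6 - \frac{20}{13} = - \frac{98}{13} \approx -7.5385$)
$m \left(-11 - 40\right) + Y = 66 \left(-11 - 40\right) - \frac{98}{13} = 66 \left(-51\right) - \frac{98}{13} = -3366 - \frac{98}{13} = - \frac{43856}{13}$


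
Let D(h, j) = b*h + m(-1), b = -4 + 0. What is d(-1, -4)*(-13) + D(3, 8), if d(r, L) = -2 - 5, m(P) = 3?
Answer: 82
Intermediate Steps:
b = -4
d(r, L) = -7
D(h, j) = 3 - 4*h (D(h, j) = -4*h + 3 = 3 - 4*h)
d(-1, -4)*(-13) + D(3, 8) = -7*(-13) + (3 - 4*3) = 91 + (3 - 12) = 91 - 9 = 82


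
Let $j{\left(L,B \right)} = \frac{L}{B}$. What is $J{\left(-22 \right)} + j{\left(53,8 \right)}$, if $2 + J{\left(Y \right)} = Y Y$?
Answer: $\frac{3909}{8} \approx 488.63$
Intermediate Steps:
$J{\left(Y \right)} = -2 + Y^{2}$ ($J{\left(Y \right)} = -2 + Y Y = -2 + Y^{2}$)
$J{\left(-22 \right)} + j{\left(53,8 \right)} = \left(-2 + \left(-22\right)^{2}\right) + \frac{53}{8} = \left(-2 + 484\right) + 53 \cdot \frac{1}{8} = 482 + \frac{53}{8} = \frac{3909}{8}$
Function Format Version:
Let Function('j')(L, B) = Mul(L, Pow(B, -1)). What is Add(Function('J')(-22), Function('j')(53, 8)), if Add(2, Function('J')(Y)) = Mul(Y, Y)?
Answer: Rational(3909, 8) ≈ 488.63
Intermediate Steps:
Function('J')(Y) = Add(-2, Pow(Y, 2)) (Function('J')(Y) = Add(-2, Mul(Y, Y)) = Add(-2, Pow(Y, 2)))
Add(Function('J')(-22), Function('j')(53, 8)) = Add(Add(-2, Pow(-22, 2)), Mul(53, Pow(8, -1))) = Add(Add(-2, 484), Mul(53, Rational(1, 8))) = Add(482, Rational(53, 8)) = Rational(3909, 8)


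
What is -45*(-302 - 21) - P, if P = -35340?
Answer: 49875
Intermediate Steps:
-45*(-302 - 21) - P = -45*(-302 - 21) - 1*(-35340) = -45*(-323) + 35340 = 14535 + 35340 = 49875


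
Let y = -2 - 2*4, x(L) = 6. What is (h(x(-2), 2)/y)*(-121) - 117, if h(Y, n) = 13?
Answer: 403/10 ≈ 40.300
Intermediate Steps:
y = -10 (y = -2 - 8 = -10)
(h(x(-2), 2)/y)*(-121) - 117 = (13/(-10))*(-121) - 117 = (13*(-⅒))*(-121) - 117 = -13/10*(-121) - 117 = 1573/10 - 117 = 403/10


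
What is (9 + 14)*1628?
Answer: 37444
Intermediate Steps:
(9 + 14)*1628 = 23*1628 = 37444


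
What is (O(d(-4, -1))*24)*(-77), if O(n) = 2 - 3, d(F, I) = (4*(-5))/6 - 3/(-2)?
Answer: 1848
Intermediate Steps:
d(F, I) = -11/6 (d(F, I) = -20*⅙ - 3*(-½) = -10/3 + 3/2 = -11/6)
O(n) = -1
(O(d(-4, -1))*24)*(-77) = -1*24*(-77) = -24*(-77) = 1848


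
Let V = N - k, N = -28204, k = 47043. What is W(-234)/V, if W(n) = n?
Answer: 234/75247 ≈ 0.0031098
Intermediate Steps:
V = -75247 (V = -28204 - 1*47043 = -28204 - 47043 = -75247)
W(-234)/V = -234/(-75247) = -234*(-1/75247) = 234/75247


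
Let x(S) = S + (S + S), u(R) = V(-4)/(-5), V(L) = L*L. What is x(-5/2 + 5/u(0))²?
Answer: 38025/256 ≈ 148.54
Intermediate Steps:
V(L) = L²
u(R) = -16/5 (u(R) = (-4)²/(-5) = 16*(-⅕) = -16/5)
x(S) = 3*S (x(S) = S + 2*S = 3*S)
x(-5/2 + 5/u(0))² = (3*(-5/2 + 5/(-16/5)))² = (3*(-5*½ + 5*(-5/16)))² = (3*(-5/2 - 25/16))² = (3*(-65/16))² = (-195/16)² = 38025/256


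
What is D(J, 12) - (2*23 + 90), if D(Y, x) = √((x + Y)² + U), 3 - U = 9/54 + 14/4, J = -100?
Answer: -136 + √69690/3 ≈ -48.004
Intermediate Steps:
U = -⅔ (U = 3 - (9/54 + 14/4) = 3 - (9*(1/54) + 14*(¼)) = 3 - (⅙ + 7/2) = 3 - 1*11/3 = 3 - 11/3 = -⅔ ≈ -0.66667)
D(Y, x) = √(-⅔ + (Y + x)²) (D(Y, x) = √((x + Y)² - ⅔) = √((Y + x)² - ⅔) = √(-⅔ + (Y + x)²))
D(J, 12) - (2*23 + 90) = √(-6 + 9*(-100 + 12)²)/3 - (2*23 + 90) = √(-6 + 9*(-88)²)/3 - (46 + 90) = √(-6 + 9*7744)/3 - 1*136 = √(-6 + 69696)/3 - 136 = √69690/3 - 136 = -136 + √69690/3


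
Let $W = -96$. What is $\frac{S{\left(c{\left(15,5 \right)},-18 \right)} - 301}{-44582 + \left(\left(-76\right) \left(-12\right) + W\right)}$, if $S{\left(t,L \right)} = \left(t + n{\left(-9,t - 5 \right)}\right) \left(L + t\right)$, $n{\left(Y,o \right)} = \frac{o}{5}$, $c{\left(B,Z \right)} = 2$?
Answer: $\frac{1617}{218830} \approx 0.0073893$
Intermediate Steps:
$n{\left(Y,o \right)} = \frac{o}{5}$ ($n{\left(Y,o \right)} = o \frac{1}{5} = \frac{o}{5}$)
$S{\left(t,L \right)} = \left(-1 + \frac{6 t}{5}\right) \left(L + t\right)$ ($S{\left(t,L \right)} = \left(t + \frac{t - 5}{5}\right) \left(L + t\right) = \left(t + \frac{-5 + t}{5}\right) \left(L + t\right) = \left(t + \left(-1 + \frac{t}{5}\right)\right) \left(L + t\right) = \left(-1 + \frac{6 t}{5}\right) \left(L + t\right)$)
$\frac{S{\left(c{\left(15,5 \right)},-18 \right)} - 301}{-44582 + \left(\left(-76\right) \left(-12\right) + W\right)} = \frac{\left(\left(-1\right) \left(-18\right) - 2 + \frac{6 \cdot 2^{2}}{5} + \frac{6}{5} \left(-18\right) 2\right) - 301}{-44582 - -816} = \frac{\left(18 - 2 + \frac{6}{5} \cdot 4 - \frac{216}{5}\right) - 301}{-44582 + \left(912 - 96\right)} = \frac{\left(18 - 2 + \frac{24}{5} - \frac{216}{5}\right) - 301}{-44582 + 816} = \frac{- \frac{112}{5} - 301}{-43766} = \left(- \frac{1617}{5}\right) \left(- \frac{1}{43766}\right) = \frac{1617}{218830}$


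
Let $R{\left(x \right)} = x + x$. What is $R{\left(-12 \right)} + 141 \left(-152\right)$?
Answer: $-21456$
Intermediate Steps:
$R{\left(x \right)} = 2 x$
$R{\left(-12 \right)} + 141 \left(-152\right) = 2 \left(-12\right) + 141 \left(-152\right) = -24 - 21432 = -21456$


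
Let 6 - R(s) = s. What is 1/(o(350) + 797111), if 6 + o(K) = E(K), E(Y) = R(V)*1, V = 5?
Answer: 1/797106 ≈ 1.2545e-6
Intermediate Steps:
R(s) = 6 - s
E(Y) = 1 (E(Y) = (6 - 1*5)*1 = (6 - 5)*1 = 1*1 = 1)
o(K) = -5 (o(K) = -6 + 1 = -5)
1/(o(350) + 797111) = 1/(-5 + 797111) = 1/797106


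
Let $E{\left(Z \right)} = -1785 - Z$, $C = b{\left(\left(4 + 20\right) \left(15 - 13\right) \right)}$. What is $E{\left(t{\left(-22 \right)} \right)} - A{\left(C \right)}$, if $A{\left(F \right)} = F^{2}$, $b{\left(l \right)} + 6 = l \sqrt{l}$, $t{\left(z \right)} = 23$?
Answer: $-112436 + 2304 \sqrt{3} \approx -1.0845 \cdot 10^{5}$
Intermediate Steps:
$b{\left(l \right)} = -6 + l^{\frac{3}{2}}$ ($b{\left(l \right)} = -6 + l \sqrt{l} = -6 + l^{\frac{3}{2}}$)
$C = -6 + 192 \sqrt{3}$ ($C = -6 + \left(\left(4 + 20\right) \left(15 - 13\right)\right)^{\frac{3}{2}} = -6 + \left(24 \cdot 2\right)^{\frac{3}{2}} = -6 + 48^{\frac{3}{2}} = -6 + 192 \sqrt{3} \approx 326.55$)
$E{\left(t{\left(-22 \right)} \right)} - A{\left(C \right)} = \left(-1785 - 23\right) - \left(-6 + 192 \sqrt{3}\right)^{2} = -1808 - \left(-6 + 192 \sqrt{3}\right)^{2}$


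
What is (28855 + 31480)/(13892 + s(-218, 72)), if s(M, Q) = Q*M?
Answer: -5485/164 ≈ -33.445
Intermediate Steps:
s(M, Q) = M*Q
(28855 + 31480)/(13892 + s(-218, 72)) = (28855 + 31480)/(13892 - 218*72) = 60335/(13892 - 15696) = 60335/(-1804) = 60335*(-1/1804) = -5485/164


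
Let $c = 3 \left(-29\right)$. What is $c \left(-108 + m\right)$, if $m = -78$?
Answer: $16182$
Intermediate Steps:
$c = -87$
$c \left(-108 + m\right) = - 87 \left(-108 - 78\right) = \left(-87\right) \left(-186\right) = 16182$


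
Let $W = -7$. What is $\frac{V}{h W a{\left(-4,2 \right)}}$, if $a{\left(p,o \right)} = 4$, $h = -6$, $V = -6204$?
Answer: $- \frac{517}{14} \approx -36.929$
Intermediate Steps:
$\frac{V}{h W a{\left(-4,2 \right)}} = - \frac{6204}{\left(-6\right) \left(-7\right) 4} = - \frac{6204}{42 \cdot 4} = - \frac{6204}{168} = \left(-6204\right) \frac{1}{168} = - \frac{517}{14}$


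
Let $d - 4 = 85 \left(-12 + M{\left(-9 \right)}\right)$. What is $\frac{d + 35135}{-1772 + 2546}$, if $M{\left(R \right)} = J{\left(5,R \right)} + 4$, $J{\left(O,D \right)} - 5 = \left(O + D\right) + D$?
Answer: $\frac{33779}{774} \approx 43.642$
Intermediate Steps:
$J{\left(O,D \right)} = 5 + O + 2 D$ ($J{\left(O,D \right)} = 5 + \left(\left(O + D\right) + D\right) = 5 + \left(\left(D + O\right) + D\right) = 5 + \left(O + 2 D\right) = 5 + O + 2 D$)
$M{\left(R \right)} = 14 + 2 R$ ($M{\left(R \right)} = \left(5 + 5 + 2 R\right) + 4 = \left(10 + 2 R\right) + 4 = 14 + 2 R$)
$d = -1356$ ($d = 4 + 85 \left(-12 + \left(14 + 2 \left(-9\right)\right)\right) = 4 + 85 \left(-12 + \left(14 - 18\right)\right) = 4 + 85 \left(-12 - 4\right) = 4 + 85 \left(-16\right) = 4 - 1360 = -1356$)
$\frac{d + 35135}{-1772 + 2546} = \frac{-1356 + 35135}{-1772 + 2546} = \frac{33779}{774}$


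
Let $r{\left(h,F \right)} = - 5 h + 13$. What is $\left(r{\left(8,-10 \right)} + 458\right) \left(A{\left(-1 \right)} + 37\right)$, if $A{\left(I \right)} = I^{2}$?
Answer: $16378$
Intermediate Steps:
$r{\left(h,F \right)} = 13 - 5 h$
$\left(r{\left(8,-10 \right)} + 458\right) \left(A{\left(-1 \right)} + 37\right) = \left(\left(13 - 40\right) + 458\right) \left(\left(-1\right)^{2} + 37\right) = \left(\left(13 - 40\right) + 458\right) \left(1 + 37\right) = \left(-27 + 458\right) 38 = 431 \cdot 38 = 16378$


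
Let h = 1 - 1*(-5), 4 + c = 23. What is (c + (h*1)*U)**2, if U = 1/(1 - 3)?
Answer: 256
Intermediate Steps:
U = -1/2 (U = 1/(-2) = -1/2 ≈ -0.50000)
c = 19 (c = -4 + 23 = 19)
h = 6 (h = 1 + 5 = 6)
(c + (h*1)*U)**2 = (19 + (6*1)*(-1/2))**2 = (19 + 6*(-1/2))**2 = (19 - 3)**2 = 16**2 = 256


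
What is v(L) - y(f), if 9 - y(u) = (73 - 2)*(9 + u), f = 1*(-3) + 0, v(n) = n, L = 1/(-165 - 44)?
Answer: 87152/209 ≈ 417.00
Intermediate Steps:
L = -1/209 (L = 1/(-209) = -1/209 ≈ -0.0047847)
f = -3 (f = -3 + 0 = -3)
y(u) = -630 - 71*u (y(u) = 9 - (73 - 2)*(9 + u) = 9 - 71*(9 + u) = 9 - (639 + 71*u) = 9 + (-639 - 71*u) = -630 - 71*u)
v(L) - y(f) = -1/209 - (-630 - 71*(-3)) = -1/209 - (-630 + 213) = -1/209 - 1*(-417) = -1/209 + 417 = 87152/209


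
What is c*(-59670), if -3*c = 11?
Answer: 218790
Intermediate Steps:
c = -11/3 (c = -⅓*11 = -11/3 ≈ -3.6667)
c*(-59670) = -11/3*(-59670) = 218790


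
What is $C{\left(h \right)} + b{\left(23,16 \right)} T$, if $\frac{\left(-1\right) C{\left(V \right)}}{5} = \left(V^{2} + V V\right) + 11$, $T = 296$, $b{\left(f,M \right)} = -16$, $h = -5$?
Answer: $-5041$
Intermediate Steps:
$C{\left(V \right)} = -55 - 10 V^{2}$ ($C{\left(V \right)} = - 5 \left(\left(V^{2} + V V\right) + 11\right) = - 5 \left(\left(V^{2} + V^{2}\right) + 11\right) = - 5 \left(2 V^{2} + 11\right) = - 5 \left(11 + 2 V^{2}\right) = -55 - 10 V^{2}$)
$C{\left(h \right)} + b{\left(23,16 \right)} T = \left(-55 - 10 \left(-5\right)^{2}\right) - 4736 = \left(-55 - 250\right) - 4736 = -305 - 4736 = -5041$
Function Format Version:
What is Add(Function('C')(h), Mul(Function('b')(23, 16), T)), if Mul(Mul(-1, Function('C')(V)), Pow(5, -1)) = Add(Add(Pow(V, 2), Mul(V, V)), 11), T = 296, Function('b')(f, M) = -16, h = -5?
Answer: -5041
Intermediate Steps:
Function('C')(V) = Add(-55, Mul(-10, Pow(V, 2))) (Function('C')(V) = Mul(-5, Add(Add(Pow(V, 2), Mul(V, V)), 11)) = Mul(-5, Add(Add(Pow(V, 2), Pow(V, 2)), 11)) = Mul(-5, Add(Mul(2, Pow(V, 2)), 11)) = Mul(-5, Add(11, Mul(2, Pow(V, 2)))) = Add(-55, Mul(-10, Pow(V, 2))))
Add(Function('C')(h), Mul(Function('b')(23, 16), T)) = Add(Add(-55, Mul(-10, Pow(-5, 2))), Mul(-16, 296)) = Add(Add(-55, Mul(-10, 25)), -4736) = Add(Add(-55, -250), -4736) = Add(-305, -4736) = -5041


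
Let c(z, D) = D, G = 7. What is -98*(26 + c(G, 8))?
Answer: -3332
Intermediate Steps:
-98*(26 + c(G, 8)) = -98*(26 + 8) = -98*34 = -3332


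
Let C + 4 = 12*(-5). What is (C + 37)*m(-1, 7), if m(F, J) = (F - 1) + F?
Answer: 81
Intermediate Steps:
C = -64 (C = -4 + 12*(-5) = -4 - 60 = -64)
m(F, J) = -1 + 2*F (m(F, J) = (-1 + F) + F = -1 + 2*F)
(C + 37)*m(-1, 7) = (-64 + 37)*(-1 + 2*(-1)) = -27*(-1 - 2) = -27*(-3) = 81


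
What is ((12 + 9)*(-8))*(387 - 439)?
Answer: 8736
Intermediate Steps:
((12 + 9)*(-8))*(387 - 439) = (21*(-8))*(-52) = -168*(-52) = 8736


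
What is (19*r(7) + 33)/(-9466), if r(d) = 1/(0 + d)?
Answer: -125/33131 ≈ -0.0037729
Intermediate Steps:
r(d) = 1/d
(19*r(7) + 33)/(-9466) = (19/7 + 33)/(-9466) = (19*(⅐) + 33)*(-1/9466) = (19/7 + 33)*(-1/9466) = (250/7)*(-1/9466) = -125/33131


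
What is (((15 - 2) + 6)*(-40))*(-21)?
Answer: 15960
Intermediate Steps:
(((15 - 2) + 6)*(-40))*(-21) = ((13 + 6)*(-40))*(-21) = (19*(-40))*(-21) = -760*(-21) = 15960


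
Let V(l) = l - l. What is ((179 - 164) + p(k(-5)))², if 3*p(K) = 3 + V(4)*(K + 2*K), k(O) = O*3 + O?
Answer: 256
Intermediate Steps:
V(l) = 0
k(O) = 4*O (k(O) = 3*O + O = 4*O)
p(K) = 1 (p(K) = (3 + 0*(K + 2*K))/3 = (3 + 0*(3*K))/3 = (3 + 0)/3 = (⅓)*3 = 1)
((179 - 164) + p(k(-5)))² = ((179 - 164) + 1)² = (15 + 1)² = 16² = 256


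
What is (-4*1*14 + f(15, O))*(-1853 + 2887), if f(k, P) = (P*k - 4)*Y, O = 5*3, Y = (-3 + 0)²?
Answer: 1998722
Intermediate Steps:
Y = 9 (Y = (-3)² = 9)
O = 15
f(k, P) = -36 + 9*P*k (f(k, P) = (P*k - 4)*9 = (-4 + P*k)*9 = -36 + 9*P*k)
(-4*1*14 + f(15, O))*(-1853 + 2887) = (-4*1*14 + (-36 + 9*15*15))*(-1853 + 2887) = (-4*14 + (-36 + 2025))*1034 = (-56 + 1989)*1034 = 1933*1034 = 1998722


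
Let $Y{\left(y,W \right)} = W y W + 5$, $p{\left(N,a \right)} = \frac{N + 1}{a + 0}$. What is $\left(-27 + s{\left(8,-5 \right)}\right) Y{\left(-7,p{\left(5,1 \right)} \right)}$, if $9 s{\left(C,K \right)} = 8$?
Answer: $\frac{58045}{9} \approx 6449.4$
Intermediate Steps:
$p{\left(N,a \right)} = \frac{1 + N}{a}$
$s{\left(C,K \right)} = \frac{8}{9}$ ($s{\left(C,K \right)} = \frac{1}{9} \cdot 8 = \frac{8}{9}$)
$Y{\left(y,W \right)} = 5 + y W^{2}$ ($Y{\left(y,W \right)} = y W^{2} + 5 = 5 + y W^{2}$)
$\left(-27 + s{\left(8,-5 \right)}\right) Y{\left(-7,p{\left(5,1 \right)} \right)} = \left(-27 + \frac{8}{9}\right) \left(5 - 7 \left(\frac{1 + 5}{1}\right)^{2}\right) = - \frac{235 \left(5 - 7 \left(1 \cdot 6\right)^{2}\right)}{9} = - \frac{235 \left(5 - 7 \cdot 6^{2}\right)}{9} = - \frac{235 \left(5 - 252\right)}{9} = \left(- \frac{235}{9}\right) \left(-247\right) = \frac{58045}{9}$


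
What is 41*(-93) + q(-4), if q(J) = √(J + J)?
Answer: -3813 + 2*I*√2 ≈ -3813.0 + 2.8284*I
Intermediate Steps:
q(J) = √2*√J (q(J) = √(2*J) = √2*√J)
41*(-93) + q(-4) = 41*(-93) + √2*√(-4) = -3813 + √2*(2*I) = -3813 + 2*I*√2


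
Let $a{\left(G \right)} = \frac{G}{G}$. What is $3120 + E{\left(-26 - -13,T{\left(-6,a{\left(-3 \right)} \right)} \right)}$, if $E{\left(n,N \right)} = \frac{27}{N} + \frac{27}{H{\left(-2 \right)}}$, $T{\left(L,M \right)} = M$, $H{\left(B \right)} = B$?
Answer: $\frac{6267}{2} \approx 3133.5$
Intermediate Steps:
$a{\left(G \right)} = 1$
$E{\left(n,N \right)} = - \frac{27}{2} + \frac{27}{N}$ ($E{\left(n,N \right)} = \frac{27}{N} + \frac{27}{-2} = \frac{27}{N} + 27 \left(- \frac{1}{2}\right) = \frac{27}{N} - \frac{27}{2} = - \frac{27}{2} + \frac{27}{N}$)
$3120 + E{\left(-26 - -13,T{\left(-6,a{\left(-3 \right)} \right)} \right)} = 3120 - \left(\frac{27}{2} - \frac{27}{1}\right) = 3120 + \left(- \frac{27}{2} + 27 \cdot 1\right) = 3120 + \left(- \frac{27}{2} + 27\right) = 3120 + \frac{27}{2} = \frac{6267}{2}$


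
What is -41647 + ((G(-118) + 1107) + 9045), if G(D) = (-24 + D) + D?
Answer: -31755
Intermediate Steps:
G(D) = -24 + 2*D
-41647 + ((G(-118) + 1107) + 9045) = -41647 + (((-24 + 2*(-118)) + 1107) + 9045) = -41647 + (((-24 - 236) + 1107) + 9045) = -41647 + ((-260 + 1107) + 9045) = -41647 + (847 + 9045) = -41647 + 9892 = -31755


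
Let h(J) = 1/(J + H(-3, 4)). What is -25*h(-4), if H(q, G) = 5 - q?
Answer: -25/4 ≈ -6.2500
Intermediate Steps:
h(J) = 1/(8 + J) (h(J) = 1/(J + (5 - 1*(-3))) = 1/(J + (5 + 3)) = 1/(J + 8) = 1/(8 + J))
-25*h(-4) = -25/(8 - 4) = -25/4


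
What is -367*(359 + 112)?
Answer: -172857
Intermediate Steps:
-367*(359 + 112) = -367*471 = -172857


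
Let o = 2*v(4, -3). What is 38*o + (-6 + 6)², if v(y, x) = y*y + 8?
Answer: 1824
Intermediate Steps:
v(y, x) = 8 + y² (v(y, x) = y² + 8 = 8 + y²)
o = 48 (o = 2*(8 + 4²) = 2*(8 + 16) = 2*24 = 48)
38*o + (-6 + 6)² = 38*48 + (-6 + 6)² = 1824 + 0² = 1824 + 0 = 1824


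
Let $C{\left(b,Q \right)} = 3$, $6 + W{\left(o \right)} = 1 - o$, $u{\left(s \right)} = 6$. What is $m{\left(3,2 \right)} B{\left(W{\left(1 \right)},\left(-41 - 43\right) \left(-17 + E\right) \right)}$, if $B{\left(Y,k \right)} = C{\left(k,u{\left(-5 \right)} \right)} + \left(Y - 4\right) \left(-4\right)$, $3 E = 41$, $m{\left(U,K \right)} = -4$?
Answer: $-172$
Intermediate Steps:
$E = \frac{41}{3}$ ($E = \frac{1}{3} \cdot 41 = \frac{41}{3} \approx 13.667$)
$W{\left(o \right)} = -5 - o$ ($W{\left(o \right)} = -6 - \left(-1 + o\right) = -5 - o$)
$B{\left(Y,k \right)} = 19 - 4 Y$ ($B{\left(Y,k \right)} = 3 + \left(Y - 4\right) \left(-4\right) = 3 + \left(-4 + Y\right) \left(-4\right) = 3 - \left(-16 + 4 Y\right) = 19 - 4 Y$)
$m{\left(3,2 \right)} B{\left(W{\left(1 \right)},\left(-41 - 43\right) \left(-17 + E\right) \right)} = - 4 \left(19 - 4 \left(-5 - 1\right)\right) = - 4 \left(19 - -24\right) = - 4 \left(19 + 24\right) = \left(-4\right) 43 = -172$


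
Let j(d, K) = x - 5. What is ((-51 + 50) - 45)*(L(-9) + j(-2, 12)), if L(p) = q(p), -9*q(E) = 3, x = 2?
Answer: 460/3 ≈ 153.33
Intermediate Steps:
q(E) = -⅓ (q(E) = -⅑*3 = -⅓)
j(d, K) = -3 (j(d, K) = 2 - 5 = -3)
L(p) = -⅓
((-51 + 50) - 45)*(L(-9) + j(-2, 12)) = ((-51 + 50) - 45)*(-⅓ - 3) = (-1 - 45)*(-10/3) = -46*(-10/3) = 460/3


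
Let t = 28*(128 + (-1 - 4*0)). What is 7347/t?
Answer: 7347/3556 ≈ 2.0661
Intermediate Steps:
t = 3556 (t = 28*(128 + (-1 + 0)) = 28*(128 - 1) = 28*127 = 3556)
7347/t = 7347/3556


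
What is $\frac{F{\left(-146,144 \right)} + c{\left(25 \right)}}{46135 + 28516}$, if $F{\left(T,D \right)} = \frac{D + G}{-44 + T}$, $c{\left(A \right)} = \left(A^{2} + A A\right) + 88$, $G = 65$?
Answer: $\frac{13369}{746510} \approx 0.017909$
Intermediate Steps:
$c{\left(A \right)} = 88 + 2 A^{2}$ ($c{\left(A \right)} = \left(A^{2} + A^{2}\right) + 88 = 2 A^{2} + 88 = 88 + 2 A^{2}$)
$F{\left(T,D \right)} = \frac{65 + D}{-44 + T}$ ($F{\left(T,D \right)} = \frac{D + 65}{-44 + T} = \frac{65 + D}{-44 + T}$)
$\frac{F{\left(-146,144 \right)} + c{\left(25 \right)}}{46135 + 28516} = \frac{\frac{65 + 144}{-44 - 146} + \left(88 + 2 \cdot 25^{2}\right)}{46135 + 28516} = \frac{\frac{1}{-190} \cdot 209 + \left(88 + 2 \cdot 625\right)}{74651} = \left(\left(- \frac{1}{190}\right) 209 + \left(88 + 1250\right)\right) \frac{1}{74651} = \left(- \frac{11}{10} + 1338\right) \frac{1}{74651} = \frac{13369}{10} \cdot \frac{1}{74651} = \frac{13369}{746510}$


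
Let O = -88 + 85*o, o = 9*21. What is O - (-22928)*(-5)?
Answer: -98663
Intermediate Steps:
o = 189
O = 15977 (O = -88 + 85*189 = -88 + 16065 = 15977)
O - (-22928)*(-5) = 15977 - (-22928)*(-5) = 15977 - 1*114640 = 15977 - 114640 = -98663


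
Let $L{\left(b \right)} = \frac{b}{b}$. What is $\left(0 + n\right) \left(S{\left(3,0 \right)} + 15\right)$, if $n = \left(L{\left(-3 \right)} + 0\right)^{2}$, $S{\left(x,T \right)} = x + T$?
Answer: $18$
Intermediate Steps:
$S{\left(x,T \right)} = T + x$
$L{\left(b \right)} = 1$
$n = 1$ ($n = \left(1 + 0\right)^{2} = 1^{2} = 1$)
$\left(0 + n\right) \left(S{\left(3,0 \right)} + 15\right) = \left(0 + 1\right) \left(\left(0 + 3\right) + 15\right) = 1 \left(3 + 15\right) = 1 \cdot 18 = 18$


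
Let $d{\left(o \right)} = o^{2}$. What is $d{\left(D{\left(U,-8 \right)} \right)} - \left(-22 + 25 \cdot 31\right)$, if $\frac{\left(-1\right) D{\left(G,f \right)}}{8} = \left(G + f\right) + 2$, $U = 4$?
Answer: $-497$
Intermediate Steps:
$D{\left(G,f \right)} = -16 - 8 G - 8 f$ ($D{\left(G,f \right)} = - 8 \left(\left(G + f\right) + 2\right) = - 8 \left(2 + G + f\right) = -16 - 8 G - 8 f$)
$d{\left(D{\left(U,-8 \right)} \right)} - \left(-22 + 25 \cdot 31\right) = \left(-16 - 32 - -64\right)^{2} - \left(-22 + 25 \cdot 31\right) = \left(-16 - 32 + 64\right)^{2} - \left(-22 + 775\right) = 16^{2} - 753 = 256 - 753 = -497$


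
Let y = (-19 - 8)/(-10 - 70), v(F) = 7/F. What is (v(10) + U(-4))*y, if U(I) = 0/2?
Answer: 189/800 ≈ 0.23625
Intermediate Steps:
U(I) = 0 (U(I) = 0*(½) = 0)
y = 27/80 (y = -27/(-80) = -27*(-1/80) = 27/80 ≈ 0.33750)
(v(10) + U(-4))*y = (7/10 + 0)*(27/80) = (7/10)*(27/80) = 189/800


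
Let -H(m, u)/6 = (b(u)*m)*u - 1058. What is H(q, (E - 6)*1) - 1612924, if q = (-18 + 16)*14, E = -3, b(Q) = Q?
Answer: -1592968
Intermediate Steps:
q = -28 (q = -2*14 = -28)
H(m, u) = 6348 - 6*m*u² (H(m, u) = -6*((u*m)*u - 1058) = -6*((m*u)*u - 1058) = -6*(m*u² - 1058) = -6*(-1058 + m*u²) = 6348 - 6*m*u²)
H(q, (E - 6)*1) - 1612924 = (6348 - 6*(-28)*((-3 - 6)*1)²) - 1612924 = (6348 - 6*(-28)*(-9*1)²) - 1612924 = (6348 - 6*(-28)*(-9)²) - 1612924 = (6348 - 6*(-28)*81) - 1612924 = (6348 + 13608) - 1612924 = 19956 - 1612924 = -1592968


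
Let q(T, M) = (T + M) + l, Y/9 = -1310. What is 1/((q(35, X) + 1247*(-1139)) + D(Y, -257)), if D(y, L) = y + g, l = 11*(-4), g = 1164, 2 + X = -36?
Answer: -1/1431006 ≈ -6.9881e-7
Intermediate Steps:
X = -38 (X = -2 - 36 = -38)
Y = -11790 (Y = 9*(-1310) = -11790)
l = -44
q(T, M) = -44 + M + T (q(T, M) = (T + M) - 44 = (M + T) - 44 = -44 + M + T)
D(y, L) = 1164 + y (D(y, L) = y + 1164 = 1164 + y)
1/((q(35, X) + 1247*(-1139)) + D(Y, -257)) = 1/(((-44 - 38 + 35) + 1247*(-1139)) + (1164 - 11790)) = 1/((-47 - 1420333) - 10626) = 1/(-1420380 - 10626) = 1/(-1431006) = -1/1431006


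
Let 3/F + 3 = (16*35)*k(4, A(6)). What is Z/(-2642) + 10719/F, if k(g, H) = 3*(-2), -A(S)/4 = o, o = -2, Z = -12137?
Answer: -31746257221/2642 ≈ -1.2016e+7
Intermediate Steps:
A(S) = 8 (A(S) = -4*(-2) = 8)
k(g, H) = -6
F = -1/1121 (F = 3/(-3 + (16*35)*(-6)) = 3/(-3 + 560*(-6)) = 3/(-3 - 3360) = 3/(-3363) = 3*(-1/3363) = -1/1121 ≈ -0.00089206)
Z/(-2642) + 10719/F = -12137/(-2642) + 10719/(-1/1121) = -12137*(-1/2642) + 10719*(-1121) = 12137/2642 - 12015999 = -31746257221/2642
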